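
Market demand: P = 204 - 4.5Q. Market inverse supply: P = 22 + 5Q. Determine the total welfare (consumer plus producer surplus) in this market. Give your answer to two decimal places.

1743.37

Set 204 - 4.5Q = 22 + 5Q, which gives 182 = 9.5Q, so Q* = 19.1579 and P* = 204 - 4.5(19.1579) = 117.7895.
Total surplus is the full triangle between the curves from 0 to Q*: (1/2)(19.1579)(204 - 22) = 1743.3684.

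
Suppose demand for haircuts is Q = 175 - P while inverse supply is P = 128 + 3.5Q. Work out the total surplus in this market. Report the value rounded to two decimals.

245.44

Rewriting demand in inverse form: P = 175 - Q.
Equilibrium: 175 - Q = 128 + 3.5Q, so Q* = 10.4444 and P* = 164.5556.
Total surplus is the full triangle between the curves from 0 to Q*: (1/2)(10.4444)(175 - 128) = 245.4444.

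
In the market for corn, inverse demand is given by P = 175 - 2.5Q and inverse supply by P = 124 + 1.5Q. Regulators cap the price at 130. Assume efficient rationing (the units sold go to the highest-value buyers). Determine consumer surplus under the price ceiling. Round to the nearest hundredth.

Without the control, 175 - 2.5Q = 124 + 1.5Q so Q* = 12.75 and P* = 143.125.
At P = 130, sellers supply (130 - 124)/1.5 = 4 while buyers want more, so the quantity traded is 4 at price 130.
The demand price at Q = 4 is 165. CS is the trapezoid between demand and 130 over [0, 4]: (1/2)[(175 - 130) + (165 - 130)](4) = 160.

160.00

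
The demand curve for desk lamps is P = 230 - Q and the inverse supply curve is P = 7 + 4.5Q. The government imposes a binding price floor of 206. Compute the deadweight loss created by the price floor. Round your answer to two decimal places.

752.82

Free-market equilibrium: 230 - Q = 7 + 4.5Q gives Q* = 40.5455, P* = 189.4545.
At the floor price 206, quantity demanded is (230 - 206)/1 = 24; demand is the short side, so Q = 24 trades at P = 206.
The lost-trades triangle has base Q* - 24 = 16.5455 and height equal to the gap between the curves at Q = 24, which is 206 - 115 = 91. DWL = (1/2)(16.5455)(91) = 752.8182.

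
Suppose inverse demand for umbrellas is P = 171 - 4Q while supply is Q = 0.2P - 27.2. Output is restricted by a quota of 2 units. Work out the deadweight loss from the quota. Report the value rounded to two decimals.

16.06

Rewriting supply in inverse form: P = 136 + 5Q.
Unrestricted equilibrium: Q* = (171 - 136)/(4 + 5) = 3.8889.
At Q = 2 the demand price is 171 - 4(2) = 163 and the supply price is 136 + 5(2) = 146.
DWL = (1/2)(gap between curves at 2) x (Q* - 2) = (1/2)(17)(1.8889) = 16.0556.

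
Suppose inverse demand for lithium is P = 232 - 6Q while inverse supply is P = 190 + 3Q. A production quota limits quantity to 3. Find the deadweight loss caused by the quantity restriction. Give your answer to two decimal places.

Unrestricted equilibrium: Q* = (232 - 190)/(6 + 3) = 4.6667.
At Q = 3 the demand price is 232 - 6(3) = 214 and the supply price is 190 + 3(3) = 199.
Deadweight loss is the triangle between the curves from 3 to 4.6667: (1/2)(214 - 199)(4.6667 - 3) = 12.5.

12.50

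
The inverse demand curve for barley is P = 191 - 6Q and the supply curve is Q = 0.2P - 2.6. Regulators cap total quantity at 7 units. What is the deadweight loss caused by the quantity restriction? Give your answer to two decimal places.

Rewriting supply in inverse form: P = 13 + 5Q.
Without the quota, 191 - 6Q = 13 + 5Q gives Q* = 16.1818.
At Q = 7 the demand price is 191 - 6(7) = 149 and the supply price is 13 + 5(7) = 48.
Deadweight loss is the triangle between the curves from 7 to 16.1818: (1/2)(149 - 48)(16.1818 - 7) = 463.6818.

463.68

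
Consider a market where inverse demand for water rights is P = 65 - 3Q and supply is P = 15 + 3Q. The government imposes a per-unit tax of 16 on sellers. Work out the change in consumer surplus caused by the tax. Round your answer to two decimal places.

-56.00

Without the tax, 65 - 3Q = 15 + 3Q so Q* = 8.3333 and P* = 40.
A tax on sellers shifts supply up by 16: 65 - 3Q = 15 + 3Q + 16, so Q_t = 5.6667. Buyers pay P_b = 48; sellers receive P_s = P_b - 16 = 32.
Consumers lose the trapezoid between P* and P_b out to Q_t plus the triangle from Q_t to Q*: change in CS = 48.1667 - 104.1667 = -56.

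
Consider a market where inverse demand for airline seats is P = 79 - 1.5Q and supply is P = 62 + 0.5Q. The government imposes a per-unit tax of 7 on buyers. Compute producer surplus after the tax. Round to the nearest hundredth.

6.25

Pre-tax equilibrium: 79 - 1.5Q = 62 + 0.5Q gives Q* = 8.5, P* = 66.25.
A tax on buyers shifts demand down by 7: (79 - 7) - 1.5Q = 62 + 0.5Q, so Q_t = 5. Buyers pay P_b = 71.5; sellers receive P_s = P_b - 7 = 64.5.
PS = (1/2)(Q_t)(P_s - 62) = (1/2)(5)(2.5) = 6.25.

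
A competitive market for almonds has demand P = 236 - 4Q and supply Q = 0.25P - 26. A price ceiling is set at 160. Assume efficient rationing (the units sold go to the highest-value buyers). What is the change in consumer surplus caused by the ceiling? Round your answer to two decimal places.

Rewriting supply in inverse form: P = 104 + 4Q.
Free-market equilibrium: 236 - 4Q = 104 + 4Q gives Q* = 16.5, P* = 170.
At P = 160, sellers supply (160 - 104)/4 = 14 while buyers want more, so the quantity traded is 14 at price 160.
CS goes from (1/2)(16.5)(66) = 544.5 to 672 (computed as (236 - 160)(14) - (1/2)(4)(14)^2), a change of 127.5.

127.50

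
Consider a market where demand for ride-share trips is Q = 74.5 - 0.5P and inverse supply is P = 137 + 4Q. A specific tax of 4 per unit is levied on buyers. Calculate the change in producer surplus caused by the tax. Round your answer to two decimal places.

-4.44

Rewriting demand in inverse form: P = 149 - 2Q.
Pre-tax equilibrium: 149 - 2Q = 137 + 4Q gives Q* = 2, P* = 145.
A tax on buyers shifts demand down by 4: (149 - 4) - 2Q = 137 + 4Q, so Q_t = 1.3333. Buyers pay P_b = 146.3333; sellers receive P_s = P_b - 4 = 142.3333.
Producers lose the trapezoid between P_s and P* out to Q_t plus the triangle from Q_t to Q*: change in PS = 3.5556 - 8 = -4.4444.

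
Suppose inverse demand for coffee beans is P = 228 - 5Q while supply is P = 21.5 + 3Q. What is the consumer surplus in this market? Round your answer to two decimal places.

1665.71

Setting demand equal to supply, 206.5 = 8Q, so Q* = 25.8125 and P* = 98.9375.
Consumer surplus is the triangle under demand above P*: (1/2)(25.8125)(228 - 98.9375) = (1/2)(25.8125)(129.0625) = 1665.7129.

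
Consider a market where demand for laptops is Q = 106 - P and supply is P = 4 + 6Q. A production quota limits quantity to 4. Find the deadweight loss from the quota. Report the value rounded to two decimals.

391.14

Rewriting demand in inverse form: P = 106 - Q.
Unrestricted equilibrium: Q* = (106 - 4)/(1 + 6) = 14.5714.
At Q = 4 the demand price is 106 - (4) = 102 and the supply price is 4 + 6(4) = 28.
Deadweight loss is the triangle between the curves from 4 to 14.5714: (1/2)(102 - 28)(14.5714 - 4) = 391.1429.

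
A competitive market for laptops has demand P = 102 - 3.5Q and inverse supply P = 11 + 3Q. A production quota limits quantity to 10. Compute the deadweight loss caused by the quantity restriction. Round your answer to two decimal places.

52.00

Without the quota, 102 - 3.5Q = 11 + 3Q gives Q* = 14.
At Q = 10 the demand price is 102 - 3.5(10) = 67 and the supply price is 11 + 3(10) = 41.
Deadweight loss is the triangle between the curves from 10 to 14: (1/2)(67 - 41)(14 - 10) = 52.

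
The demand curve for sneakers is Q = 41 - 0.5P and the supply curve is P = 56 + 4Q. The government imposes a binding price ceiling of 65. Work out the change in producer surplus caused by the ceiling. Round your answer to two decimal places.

-27.43

Rewriting demand in inverse form: P = 82 - 2Q.
Without the control, 82 - 2Q = 56 + 4Q so Q* = 4.3333 and P* = 73.3333.
At the ceiling price 65, quantity supplied is (65 - 56)/4 = 2.25; supply is the short side, so Q = 2.25 trades at P = 65.
PS goes from (1/2)(4.3333)(17.3333) = 37.5556 to 10.125 (computed as (65 - 56)(2.25) - (1/2)(4)(2.25)^2), a change of -27.4306.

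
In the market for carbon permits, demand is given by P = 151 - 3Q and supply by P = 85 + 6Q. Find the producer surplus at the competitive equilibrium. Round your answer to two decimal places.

Setting demand equal to supply, 66 = 9Q, so Q* = 7.3333 and P* = 129.
Producer surplus is the triangle above supply below P*: (1/2)(7.3333)(129 - 85) = (1/2)(7.3333)(44) = 161.3333.

161.33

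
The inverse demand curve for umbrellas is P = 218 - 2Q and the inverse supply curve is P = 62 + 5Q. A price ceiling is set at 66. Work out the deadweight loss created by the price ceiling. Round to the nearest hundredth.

Without the control, 218 - 2Q = 62 + 5Q so Q* = 22.2857 and P* = 173.4286.
At the ceiling price 66, quantity supplied is (66 - 62)/5 = 0.8; supply is the short side, so Q = 0.8 trades at P = 66.
At Q = 0.8 the demand price is 216.4 and the supply price is 66. Deadweight loss is the triangle between the curves from 0.8 to 22.2857: (1/2)(216.4 - 66)(22.2857 - 0.8) = 1615.7257.

1615.73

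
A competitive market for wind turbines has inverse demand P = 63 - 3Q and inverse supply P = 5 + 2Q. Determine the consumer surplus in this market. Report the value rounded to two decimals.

Equilibrium: 63 - 3Q = 5 + 2Q, so Q* = 11.6 and P* = 28.2.
CS is the area between the demand curve and P* from 0 to Q*: (1/2)(11.6)(34.8) = 201.84.

201.84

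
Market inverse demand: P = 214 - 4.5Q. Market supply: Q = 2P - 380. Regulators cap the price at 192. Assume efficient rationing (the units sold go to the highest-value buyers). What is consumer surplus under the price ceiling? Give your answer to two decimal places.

Rewriting supply in inverse form: P = 190 + 0.5Q.
Without the control, 214 - 4.5Q = 190 + 0.5Q so Q* = 4.8 and P* = 192.4.
At P = 192, sellers supply (192 - 190)/0.5 = 4 while buyers want more, so the quantity traded is 4 at price 192.
The demand price at Q = 4 is 196. CS is the trapezoid between demand and 192 over [0, 4]: (1/2)[(214 - 192) + (196 - 192)](4) = 52.

52.00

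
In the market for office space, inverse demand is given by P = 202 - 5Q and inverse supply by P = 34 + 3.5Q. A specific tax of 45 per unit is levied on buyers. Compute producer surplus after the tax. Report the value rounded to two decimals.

Pre-tax equilibrium: 202 - 5Q = 34 + 3.5Q gives Q* = 19.7647, P* = 103.1765.
A tax on buyers shifts demand down by 45: (202 - 45) - 5Q = 34 + 3.5Q, so Q_t = 14.4706. Buyers pay P_b = 129.6471; sellers receive P_s = P_b - 45 = 84.6471.
Producer surplus is the triangle above supply below P_s: (1/2)(14.4706)(84.6471 - 34) = 366.4464.

366.45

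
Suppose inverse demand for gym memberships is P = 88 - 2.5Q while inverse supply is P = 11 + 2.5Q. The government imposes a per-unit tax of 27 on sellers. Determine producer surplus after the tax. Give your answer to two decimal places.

125.00

Without the tax, 88 - 2.5Q = 11 + 2.5Q so Q* = 15.4 and P* = 49.5.
With the tax, sellers need 27 more per unit: 88 - 2.5Q = 11 + 2.5Q + 27, so Q_t = 10. Buyers pay P_b = 63; sellers receive P_s = P_b - 27 = 36.
Producer surplus is the triangle above supply below P_s: (1/2)(10)(36 - 11) = 125.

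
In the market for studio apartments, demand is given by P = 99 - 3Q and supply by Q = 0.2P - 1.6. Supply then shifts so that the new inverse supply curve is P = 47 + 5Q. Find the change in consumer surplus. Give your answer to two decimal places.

Rewriting supply in inverse form: P = 8 + 5Q.
Initial equilibrium: Q_0 = 11.375, P_0 = 64.875; CS_0 = (1/2)(11.375)(34.125) = 194.0859, PS_0 = (1/2)(11.375)(56.875) = 323.4766.
New equilibrium: 99 - 3Q = 47 + 5Q gives Q_1 = 6.5, P_1 = 79.5; CS_1 = 63.375, PS_1 = 105.625.
Change in consumer surplus = 63.375 - 194.0859 = -130.7109.

-130.71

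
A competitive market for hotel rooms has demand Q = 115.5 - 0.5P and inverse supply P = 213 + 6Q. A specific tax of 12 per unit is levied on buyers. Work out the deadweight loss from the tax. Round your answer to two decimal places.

9.00

Rewriting demand in inverse form: P = 231 - 2Q.
Pre-tax equilibrium: 231 - 2Q = 213 + 6Q gives Q* = 2.25, P* = 226.5.
A tax on buyers shifts demand down by 12: (231 - 12) - 2Q = 213 + 6Q, so Q_t = 0.75. Buyers pay P_b = 229.5; sellers receive P_s = P_b - 12 = 217.5.
The welfare triangle lost has base Q* - Q_t = 1.5 and height t = 12, so DWL = (1/2)(1.5)(12) = 9.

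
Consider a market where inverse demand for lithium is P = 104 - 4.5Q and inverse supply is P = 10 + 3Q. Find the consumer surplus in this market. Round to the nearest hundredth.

Set 104 - 4.5Q = 10 + 3Q, which gives 94 = 7.5Q, so Q* = 12.5333 and P* = 104 - 4.5(12.5333) = 47.6.
CS is the area between the demand curve and P* from 0 to Q*: (1/2)(12.5333)(56.4) = 353.44.

353.44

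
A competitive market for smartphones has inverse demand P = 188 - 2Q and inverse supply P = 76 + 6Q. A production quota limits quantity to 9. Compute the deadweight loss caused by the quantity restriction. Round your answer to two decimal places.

100.00

Unrestricted equilibrium: Q* = (188 - 76)/(2 + 6) = 14.
At Q = 9 the demand price is 188 - 2(9) = 170 and the supply price is 76 + 6(9) = 130.
Deadweight loss is the triangle between the curves from 9 to 14: (1/2)(170 - 130)(14 - 9) = 100.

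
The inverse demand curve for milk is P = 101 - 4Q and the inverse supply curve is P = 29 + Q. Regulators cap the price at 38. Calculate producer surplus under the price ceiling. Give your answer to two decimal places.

40.50

Without the control, 101 - 4Q = 29 + Q so Q* = 14.4 and P* = 43.4.
At P = 38, sellers supply (38 - 29)/1 = 9 while buyers want more, so the quantity traded is 9 at price 38.
PS is the triangle above supply below 38: (1/2)(9)(38 - 29) = 40.5.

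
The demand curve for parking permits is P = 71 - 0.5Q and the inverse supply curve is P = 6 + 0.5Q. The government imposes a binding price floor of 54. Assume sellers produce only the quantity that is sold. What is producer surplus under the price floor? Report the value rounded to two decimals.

Without the control, 71 - 0.5Q = 6 + 0.5Q so Q* = 65 and P* = 38.5.
At the floor price 54, quantity demanded is (71 - 54)/0.5 = 34; demand is the short side, so Q = 34 trades at P = 54.
The supply price at Q = 34 is 23. PS is the trapezoid between 54 and supply over [0, 34]: (1/2)[(54 - 6) + (54 - 23)](34) = 1343.

1343.00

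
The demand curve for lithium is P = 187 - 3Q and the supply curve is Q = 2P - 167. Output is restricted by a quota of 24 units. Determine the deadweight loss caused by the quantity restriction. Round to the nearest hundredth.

54.32

Rewriting supply in inverse form: P = 83.5 + 0.5Q.
Without the quota, 187 - 3Q = 83.5 + 0.5Q gives Q* = 29.5714.
At Q = 24 the demand price is 187 - 3(24) = 115 and the supply price is 83.5 + 0.5(24) = 95.5.
Deadweight loss is the triangle between the curves from 24 to 29.5714: (1/2)(115 - 95.5)(29.5714 - 24) = 54.3214.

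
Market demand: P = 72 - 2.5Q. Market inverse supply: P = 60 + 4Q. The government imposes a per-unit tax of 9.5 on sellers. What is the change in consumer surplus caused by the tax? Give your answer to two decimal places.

-4.08

Without the tax, 72 - 2.5Q = 60 + 4Q so Q* = 1.8462 and P* = 67.3846.
A tax on sellers shifts supply up by 9.5: 72 - 2.5Q = 60 + 4Q + 9.5, so Q_t = 0.3846. Buyers pay P_b = 71.0385; sellers receive P_s = P_b - 9.5 = 61.5385.
Consumers lose the trapezoid between P* and P_b out to Q_t plus the triangle from Q_t to Q*: change in CS = 0.1849 - 4.2604 = -4.0754.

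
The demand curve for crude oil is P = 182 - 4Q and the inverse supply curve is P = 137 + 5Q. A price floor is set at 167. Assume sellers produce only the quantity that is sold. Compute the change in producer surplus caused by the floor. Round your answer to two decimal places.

Without the control, 182 - 4Q = 137 + 5Q so Q* = 5 and P* = 162.
At P = 167, buyers demand (182 - 167)/4 = 3.75 while sellers would supply more, so the quantity traded is 3.75 at price 167.
PS goes from (1/2)(5)(25) = 62.5 to 77.3438 (computed as (167 - 137)(3.75) - (1/2)(5)(3.75)^2), a change of 14.8438.

14.84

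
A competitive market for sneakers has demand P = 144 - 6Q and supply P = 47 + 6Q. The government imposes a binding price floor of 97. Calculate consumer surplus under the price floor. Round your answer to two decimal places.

184.08

Free-market equilibrium: 144 - 6Q = 47 + 6Q gives Q* = 8.0833, P* = 95.5.
At P = 97, buyers demand (144 - 97)/6 = 7.8333 while sellers would supply more, so the quantity traded is 7.8333 at price 97.
CS is the triangle under demand above 97: (1/2)(7.8333)(144 - 97) = 184.0833.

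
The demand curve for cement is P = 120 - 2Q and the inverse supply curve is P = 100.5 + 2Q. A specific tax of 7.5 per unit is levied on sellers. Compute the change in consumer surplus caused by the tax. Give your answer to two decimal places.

-14.77

Without the tax, 120 - 2Q = 100.5 + 2Q so Q* = 4.875 and P* = 110.25.
A tax on sellers shifts supply up by 7.5: 120 - 2Q = 100.5 + 2Q + 7.5, so Q_t = 3. Buyers pay P_b = 114; sellers receive P_s = P_b - 7.5 = 106.5.
CS falls from (1/2)(4.875)(9.75) = 23.7656 to (1/2)(3)(6) = 9, a change of -14.7656.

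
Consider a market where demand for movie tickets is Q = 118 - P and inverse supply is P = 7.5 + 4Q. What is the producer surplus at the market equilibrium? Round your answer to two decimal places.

976.82

Rewriting demand in inverse form: P = 118 - Q.
Equilibrium: 118 - Q = 7.5 + 4Q, so Q* = 22.1 and P* = 95.9.
PS is the area between P* and the supply curve from 0 to Q*: (1/2)(22.1)(88.4) = 976.82.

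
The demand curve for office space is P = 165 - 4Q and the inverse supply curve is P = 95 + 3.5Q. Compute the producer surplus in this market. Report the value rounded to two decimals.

Equilibrium: 165 - 4Q = 95 + 3.5Q, so Q* = 9.3333 and P* = 127.6667.
Producer surplus is the triangle above supply below P*: (1/2)(9.3333)(127.6667 - 95) = (1/2)(9.3333)(32.6667) = 152.4444.

152.44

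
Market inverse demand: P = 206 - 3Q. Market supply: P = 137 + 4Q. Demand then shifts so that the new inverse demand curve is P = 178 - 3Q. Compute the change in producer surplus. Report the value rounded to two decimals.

-125.71

Initial equilibrium: Q_0 = 9.8571, P_0 = 176.4286; CS_0 = (1/2)(9.8571)(29.5714) = 145.7449, PS_0 = (1/2)(9.8571)(39.4286) = 194.3265.
New equilibrium: 178 - 3Q = 137 + 4Q gives Q_1 = 5.8571, P_1 = 160.4286; CS_1 = 51.4592, PS_1 = 68.6122.
Change in producer surplus = 68.6122 - 194.3265 = -125.7143.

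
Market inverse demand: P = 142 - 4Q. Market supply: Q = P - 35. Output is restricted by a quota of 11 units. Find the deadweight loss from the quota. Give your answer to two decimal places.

270.40

Rewriting supply in inverse form: P = 35 + Q.
Unrestricted equilibrium: Q* = (142 - 35)/(4 + 1) = 21.4.
At Q = 11 the demand price is 142 - 4(11) = 98 and the supply price is 35 + (11) = 46.
DWL = (1/2)(gap between curves at 11) x (Q* - 11) = (1/2)(52)(10.4) = 270.4.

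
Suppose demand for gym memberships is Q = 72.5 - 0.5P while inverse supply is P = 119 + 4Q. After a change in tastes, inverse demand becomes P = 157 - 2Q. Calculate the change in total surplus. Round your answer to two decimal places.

64.00

Rewriting demand in inverse form: P = 145 - 2Q.
Initial equilibrium: Q_0 = 4.3333, P_0 = 136.3333; CS_0 = (1/2)(4.3333)(8.6667) = 18.7778, PS_0 = (1/2)(4.3333)(17.3333) = 37.5556.
New equilibrium: 157 - 2Q = 119 + 4Q gives Q_1 = 6.3333, P_1 = 144.3333; CS_1 = 40.1111, PS_1 = 80.2222.
Change in total surplus = (40.1111 + 80.2222) - (18.7778 + 37.5556) = 64.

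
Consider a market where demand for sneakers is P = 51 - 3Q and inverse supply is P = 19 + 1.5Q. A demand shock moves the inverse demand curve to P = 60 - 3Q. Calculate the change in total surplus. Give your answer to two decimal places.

73.00

Initial equilibrium: Q_0 = 7.1111, P_0 = 29.6667; CS_0 = (1/2)(7.1111)(21.3333) = 75.8519, PS_0 = (1/2)(7.1111)(10.6667) = 37.9259.
New equilibrium: 60 - 3Q = 19 + 1.5Q gives Q_1 = 9.1111, P_1 = 32.6667; CS_1 = 124.5185, PS_1 = 62.2593.
Change in total surplus = (124.5185 + 62.2593) - (75.8519 + 37.9259) = 73.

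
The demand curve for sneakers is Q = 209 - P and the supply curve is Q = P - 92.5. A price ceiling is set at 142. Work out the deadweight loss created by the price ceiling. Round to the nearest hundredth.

76.56

Rewriting demand in inverse form: P = 209 - Q.
Rewriting supply in inverse form: P = 92.5 + Q.
Free-market equilibrium: 209 - Q = 92.5 + Q gives Q* = 58.25, P* = 150.75.
At P = 142, sellers supply (142 - 92.5)/1 = 49.5 while buyers want more, so the quantity traded is 49.5 at price 142.
The lost-trades triangle has base Q* - 49.5 = 8.75 and height equal to the gap between the curves at Q = 49.5, which is 159.5 - 142 = 17.5. DWL = (1/2)(8.75)(17.5) = 76.5625.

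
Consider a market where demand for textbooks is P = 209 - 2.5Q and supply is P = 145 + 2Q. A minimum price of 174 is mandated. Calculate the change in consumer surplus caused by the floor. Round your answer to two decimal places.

Without the control, 209 - 2.5Q = 145 + 2Q so Q* = 14.2222 and P* = 173.4444.
At the floor price 174, quantity demanded is (209 - 174)/2.5 = 14; demand is the short side, so Q = 14 trades at P = 174.
CS goes from (1/2)(14.2222)(35.5556) = 252.8395 to 245 (computed as (209 - 174)(14) - (1/2)(2.5)(14)^2), a change of -7.8395.

-7.84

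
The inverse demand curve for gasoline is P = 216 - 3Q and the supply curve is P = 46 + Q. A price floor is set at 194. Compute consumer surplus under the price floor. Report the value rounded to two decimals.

Free-market equilibrium: 216 - 3Q = 46 + Q gives Q* = 42.5, P* = 88.5.
At P = 194, buyers demand (216 - 194)/3 = 7.3333 while sellers would supply more, so the quantity traded is 7.3333 at price 194.
CS is the triangle under demand above 194: (1/2)(7.3333)(216 - 194) = 80.6667.

80.67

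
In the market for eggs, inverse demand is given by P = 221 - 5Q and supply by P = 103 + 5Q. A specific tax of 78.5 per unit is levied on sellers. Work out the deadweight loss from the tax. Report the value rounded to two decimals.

308.11

Pre-tax equilibrium: 221 - 5Q = 103 + 5Q gives Q* = 11.8, P* = 162.
A tax on sellers shifts supply up by 78.5: 221 - 5Q = 103 + 5Q + 78.5, so Q_t = 3.95. Buyers pay P_b = 201.25; sellers receive P_s = P_b - 78.5 = 122.75.
The welfare triangle lost has base Q* - Q_t = 7.85 and height t = 78.5, so DWL = (1/2)(7.85)(78.5) = 308.1125.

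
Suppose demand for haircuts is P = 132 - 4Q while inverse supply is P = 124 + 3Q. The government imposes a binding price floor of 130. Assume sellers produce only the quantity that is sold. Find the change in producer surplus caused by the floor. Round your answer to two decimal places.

0.67

Without the control, 132 - 4Q = 124 + 3Q so Q* = 1.1429 and P* = 127.4286.
At P = 130, buyers demand (132 - 130)/4 = 0.5 while sellers would supply more, so the quantity traded is 0.5 at price 130.
PS goes from (1/2)(1.1429)(3.4286) = 1.9592 to 2.625 (computed as (130 - 124)(0.5) - (1/2)(3)(0.5)^2), a change of 0.6658.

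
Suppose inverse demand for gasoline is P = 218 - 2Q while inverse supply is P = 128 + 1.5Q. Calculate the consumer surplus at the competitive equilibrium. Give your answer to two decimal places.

661.22

Equilibrium: 218 - 2Q = 128 + 1.5Q, so Q* = 25.7143 and P* = 166.5714.
Consumer surplus is the triangle under demand above P*: (1/2)(25.7143)(218 - 166.5714) = (1/2)(25.7143)(51.4286) = 661.2245.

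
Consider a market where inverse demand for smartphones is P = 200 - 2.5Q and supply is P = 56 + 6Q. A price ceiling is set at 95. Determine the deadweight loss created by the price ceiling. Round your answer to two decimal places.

Without the control, 200 - 2.5Q = 56 + 6Q so Q* = 16.9412 and P* = 157.6471.
At the ceiling price 95, quantity supplied is (95 - 56)/6 = 6.5; supply is the short side, so Q = 6.5 trades at P = 95.
The lost-trades triangle has base Q* - 6.5 = 10.4412 and height equal to the gap between the curves at Q = 6.5, which is 183.75 - 95 = 88.75. DWL = (1/2)(10.4412)(88.75) = 463.3272.

463.33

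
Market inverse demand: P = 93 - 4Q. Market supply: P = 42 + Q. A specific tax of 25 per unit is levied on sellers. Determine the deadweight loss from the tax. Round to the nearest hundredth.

Without the tax, 93 - 4Q = 42 + Q so Q* = 10.2 and P* = 52.2.
A tax on sellers shifts supply up by 25: 93 - 4Q = 42 + Q + 25, so Q_t = 5.2. Buyers pay P_b = 72.2; sellers receive P_s = P_b - 25 = 47.2.
The welfare triangle lost has base Q* - Q_t = 5 and height t = 25, so DWL = (1/2)(5)(25) = 62.5.

62.50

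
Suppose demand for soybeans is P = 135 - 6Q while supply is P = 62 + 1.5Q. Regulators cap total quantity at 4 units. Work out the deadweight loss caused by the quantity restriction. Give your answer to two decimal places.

Without the quota, 135 - 6Q = 62 + 1.5Q gives Q* = 9.7333.
At Q = 4 the demand price is 135 - 6(4) = 111 and the supply price is 62 + 1.5(4) = 68.
Deadweight loss is the triangle between the curves from 4 to 9.7333: (1/2)(111 - 68)(9.7333 - 4) = 123.2667.

123.27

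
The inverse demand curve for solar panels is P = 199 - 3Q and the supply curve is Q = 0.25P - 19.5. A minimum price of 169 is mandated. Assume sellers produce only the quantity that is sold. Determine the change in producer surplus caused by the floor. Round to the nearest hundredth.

Rewriting supply in inverse form: P = 78 + 4Q.
Without the control, 199 - 3Q = 78 + 4Q so Q* = 17.2857 and P* = 147.1429.
At P = 169, buyers demand (199 - 169)/3 = 10 while sellers would supply more, so the quantity traded is 10 at price 169.
PS goes from (1/2)(17.2857)(69.1429) = 597.5918 to 710 (computed as (169 - 78)(10) - (1/2)(4)(10)^2), a change of 112.4082.

112.41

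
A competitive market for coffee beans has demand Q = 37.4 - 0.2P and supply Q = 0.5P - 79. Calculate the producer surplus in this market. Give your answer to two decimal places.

Rewriting demand in inverse form: P = 187 - 5Q.
Rewriting supply in inverse form: P = 158 + 2Q.
Setting demand equal to supply, 29 = 7Q, so Q* = 4.1429 and P* = 166.2857.
PS is the area between P* and the supply curve from 0 to Q*: (1/2)(4.1429)(8.2857) = 17.1633.

17.16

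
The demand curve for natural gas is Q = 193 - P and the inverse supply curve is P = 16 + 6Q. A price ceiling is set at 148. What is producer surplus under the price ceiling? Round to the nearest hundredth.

Rewriting demand in inverse form: P = 193 - Q.
Free-market equilibrium: 193 - Q = 16 + 6Q gives Q* = 25.2857, P* = 167.7143.
At P = 148, sellers supply (148 - 16)/6 = 22 while buyers want more, so the quantity traded is 22 at price 148.
PS is the triangle above supply below 148: (1/2)(22)(148 - 16) = 1452.

1452.00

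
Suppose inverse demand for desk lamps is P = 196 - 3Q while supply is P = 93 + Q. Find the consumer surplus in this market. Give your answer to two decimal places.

Equilibrium: 196 - 3Q = 93 + Q, so Q* = 25.75 and P* = 118.75.
Consumer surplus is the triangle under demand above P*: (1/2)(25.75)(196 - 118.75) = (1/2)(25.75)(77.25) = 994.5938.

994.59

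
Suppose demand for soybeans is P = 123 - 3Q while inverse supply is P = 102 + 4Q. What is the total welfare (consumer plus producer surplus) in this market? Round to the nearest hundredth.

Equilibrium: 123 - 3Q = 102 + 4Q, so Q* = 3 and P* = 114.
Total surplus is the full triangle between the curves from 0 to Q*: (1/2)(3)(123 - 102) = 31.5.

31.50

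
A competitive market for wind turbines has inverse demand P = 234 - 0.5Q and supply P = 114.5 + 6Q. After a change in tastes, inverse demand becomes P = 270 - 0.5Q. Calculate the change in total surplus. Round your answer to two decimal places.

Initial equilibrium: Q_0 = 18.3846, P_0 = 224.8077; CS_0 = (1/2)(18.3846)(9.1923) = 84.4985, PS_0 = (1/2)(18.3846)(110.3077) = 1013.9822.
New equilibrium: 270 - 0.5Q = 114.5 + 6Q gives Q_1 = 23.9231, P_1 = 258.0385; CS_1 = 143.0784, PS_1 = 1716.9408.
Change in total surplus = (143.0784 + 1716.9408) - (84.4985 + 1013.9822) = 761.5385.

761.54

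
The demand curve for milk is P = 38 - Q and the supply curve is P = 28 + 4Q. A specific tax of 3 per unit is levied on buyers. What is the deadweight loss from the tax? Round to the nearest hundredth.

Without the tax, 38 - Q = 28 + 4Q so Q* = 2 and P* = 36.
A tax on buyers shifts demand down by 3: (38 - 3) - Q = 28 + 4Q, so Q_t = 1.4. Buyers pay P_b = 36.6; sellers receive P_s = P_b - 3 = 33.6.
The welfare triangle lost has base Q* - Q_t = 0.6 and height t = 3, so DWL = (1/2)(0.6)(3) = 0.9.

0.90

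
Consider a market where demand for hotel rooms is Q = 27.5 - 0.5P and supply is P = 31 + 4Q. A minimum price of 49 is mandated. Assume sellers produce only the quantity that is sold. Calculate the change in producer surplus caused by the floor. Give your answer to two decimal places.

Rewriting demand in inverse form: P = 55 - 2Q.
Without the control, 55 - 2Q = 31 + 4Q so Q* = 4 and P* = 47.
At P = 49, buyers demand (55 - 49)/2 = 3 while sellers would supply more, so the quantity traded is 3 at price 49.
PS goes from (1/2)(4)(16) = 32 to 36 (computed as (49 - 31)(3) - (1/2)(4)(3)^2), a change of 4.

4.00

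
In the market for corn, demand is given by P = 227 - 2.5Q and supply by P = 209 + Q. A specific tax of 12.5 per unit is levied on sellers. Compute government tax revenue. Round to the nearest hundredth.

19.64

Pre-tax equilibrium: 227 - 2.5Q = 209 + Q gives Q* = 5.1429, P* = 214.1429.
A tax on sellers shifts supply up by 12.5: 227 - 2.5Q = 209 + Q + 12.5, so Q_t = 1.5714. Buyers pay P_b = 223.0714; sellers receive P_s = P_b - 12.5 = 210.5714.
Revenue is the tax times quantity traded: 12.5 x 1.5714 = 19.6429.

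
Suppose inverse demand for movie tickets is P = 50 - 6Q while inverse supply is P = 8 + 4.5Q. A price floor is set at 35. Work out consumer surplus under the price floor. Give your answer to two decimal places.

18.75

Free-market equilibrium: 50 - 6Q = 8 + 4.5Q gives Q* = 4, P* = 26.
At P = 35, buyers demand (50 - 35)/6 = 2.5 while sellers would supply more, so the quantity traded is 2.5 at price 35.
CS is the triangle under demand above 35: (1/2)(2.5)(50 - 35) = 18.75.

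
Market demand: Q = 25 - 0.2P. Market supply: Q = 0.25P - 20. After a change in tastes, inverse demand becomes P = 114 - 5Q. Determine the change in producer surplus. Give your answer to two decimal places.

-21.46

Rewriting demand in inverse form: P = 125 - 5Q.
Rewriting supply in inverse form: P = 80 + 4Q.
Initial equilibrium: Q_0 = 5, P_0 = 100; CS_0 = (1/2)(5)(25) = 62.5, PS_0 = (1/2)(5)(20) = 50.
New equilibrium: 114 - 5Q = 80 + 4Q gives Q_1 = 3.7778, P_1 = 95.1111; CS_1 = 35.679, PS_1 = 28.5432.
Change in producer surplus = 28.5432 - 50 = -21.4568.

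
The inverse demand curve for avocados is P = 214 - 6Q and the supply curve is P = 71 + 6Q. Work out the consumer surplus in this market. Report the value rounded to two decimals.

426.02

Set 214 - 6Q = 71 + 6Q, which gives 143 = 12Q, so Q* = 11.9167 and P* = 214 - 6(11.9167) = 142.5.
The demand choke price is 214, so CS = (1/2)(Q*)(214 - P*) = (1/2)(11.9167)(71.5) = 426.0208.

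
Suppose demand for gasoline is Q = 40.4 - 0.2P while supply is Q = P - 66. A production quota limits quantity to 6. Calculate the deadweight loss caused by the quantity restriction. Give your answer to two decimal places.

833.33

Rewriting demand in inverse form: P = 202 - 5Q.
Rewriting supply in inverse form: P = 66 + Q.
Without the quota, 202 - 5Q = 66 + Q gives Q* = 22.6667.
At Q = 6 the demand price is 202 - 5(6) = 172 and the supply price is 66 + (6) = 72.
DWL = (1/2)(gap between curves at 6) x (Q* - 6) = (1/2)(100)(16.6667) = 833.3333.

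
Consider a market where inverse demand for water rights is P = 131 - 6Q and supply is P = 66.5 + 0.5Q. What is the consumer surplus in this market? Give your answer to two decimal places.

295.40

Setting demand equal to supply, 64.5 = 6.5Q, so Q* = 9.9231 and P* = 71.4615.
The demand choke price is 131, so CS = (1/2)(Q*)(131 - P*) = (1/2)(9.9231)(59.5385) = 295.4024.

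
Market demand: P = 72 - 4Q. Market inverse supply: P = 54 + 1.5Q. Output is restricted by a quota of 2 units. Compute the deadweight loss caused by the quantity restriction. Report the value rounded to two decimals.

Without the quota, 72 - 4Q = 54 + 1.5Q gives Q* = 3.2727.
At Q = 2 the demand price is 72 - 4(2) = 64 and the supply price is 54 + 1.5(2) = 57.
DWL = (1/2)(gap between curves at 2) x (Q* - 2) = (1/2)(7)(1.2727) = 4.4545.

4.45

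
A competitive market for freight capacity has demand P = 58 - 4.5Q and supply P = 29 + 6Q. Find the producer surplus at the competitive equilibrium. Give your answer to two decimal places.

22.88

Equilibrium: 58 - 4.5Q = 29 + 6Q, so Q* = 2.7619 and P* = 45.5714.
The supply curve's price intercept is 29, so PS = (1/2)(Q*)(P* - 29) = (1/2)(2.7619)(16.5714) = 22.8844.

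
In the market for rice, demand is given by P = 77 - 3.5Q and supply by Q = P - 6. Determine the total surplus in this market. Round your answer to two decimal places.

560.11

Rewriting supply in inverse form: P = 6 + Q.
Set 77 - 3.5Q = 6 + Q, which gives 71 = 4.5Q, so Q* = 15.7778 and P* = 77 - 3.5(15.7778) = 21.7778.
CS = (1/2)(15.7778)(55.2222) = 435.642 and PS = (1/2)(15.7778)(15.7778) = 124.4691, so total surplus = 560.1111.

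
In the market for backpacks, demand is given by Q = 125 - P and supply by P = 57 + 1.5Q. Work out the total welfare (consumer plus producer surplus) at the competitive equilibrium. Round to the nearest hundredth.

Rewriting demand in inverse form: P = 125 - Q.
Setting demand equal to supply, 68 = 2.5Q, so Q* = 27.2 and P* = 97.8.
Total surplus is the full triangle between the curves from 0 to Q*: (1/2)(27.2)(125 - 57) = 924.8.

924.80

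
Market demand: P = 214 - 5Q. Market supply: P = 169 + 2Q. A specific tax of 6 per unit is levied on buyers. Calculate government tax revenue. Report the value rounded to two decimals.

33.43

Without the tax, 214 - 5Q = 169 + 2Q so Q* = 6.4286 and P* = 181.8571.
A tax on buyers shifts demand down by 6: (214 - 6) - 5Q = 169 + 2Q, so Q_t = 5.5714. Buyers pay P_b = 186.1429; sellers receive P_s = P_b - 6 = 180.1429.
Tax revenue = t x Q_t = 6 x 5.5714 = 33.4286.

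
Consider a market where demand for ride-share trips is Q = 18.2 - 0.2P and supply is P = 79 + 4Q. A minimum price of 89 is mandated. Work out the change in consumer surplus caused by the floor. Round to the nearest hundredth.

Rewriting demand in inverse form: P = 91 - 5Q.
Without the control, 91 - 5Q = 79 + 4Q so Q* = 1.3333 and P* = 84.3333.
At the floor price 89, quantity demanded is (91 - 89)/5 = 0.4; demand is the short side, so Q = 0.4 trades at P = 89.
CS goes from (1/2)(1.3333)(6.6667) = 4.4444 to 0.4 (computed as (91 - 89)(0.4) - (1/2)(5)(0.4)^2), a change of -4.0444.

-4.04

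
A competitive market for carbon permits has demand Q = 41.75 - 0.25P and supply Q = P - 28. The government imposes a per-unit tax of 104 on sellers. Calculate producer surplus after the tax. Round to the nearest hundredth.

24.50

Rewriting demand in inverse form: P = 167 - 4Q.
Rewriting supply in inverse form: P = 28 + Q.
Without the tax, 167 - 4Q = 28 + Q so Q* = 27.8 and P* = 55.8.
A tax on sellers shifts supply up by 104: 167 - 4Q = 28 + Q + 104, so Q_t = 7. Buyers pay P_b = 139; sellers receive P_s = P_b - 104 = 35.
Producer surplus is the triangle above supply below P_s: (1/2)(7)(35 - 28) = 24.5.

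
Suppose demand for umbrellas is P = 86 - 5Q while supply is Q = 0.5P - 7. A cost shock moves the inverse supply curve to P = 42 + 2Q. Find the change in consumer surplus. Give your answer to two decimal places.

Rewriting supply in inverse form: P = 14 + 2Q.
Initial equilibrium: Q_0 = 10.2857, P_0 = 34.5714; CS_0 = (1/2)(10.2857)(51.4286) = 264.4898, PS_0 = (1/2)(10.2857)(20.5714) = 105.7959.
New equilibrium: 86 - 5Q = 42 + 2Q gives Q_1 = 6.2857, P_1 = 54.5714; CS_1 = 98.7755, PS_1 = 39.5102.
Change in consumer surplus = 98.7755 - 264.4898 = -165.7143.

-165.71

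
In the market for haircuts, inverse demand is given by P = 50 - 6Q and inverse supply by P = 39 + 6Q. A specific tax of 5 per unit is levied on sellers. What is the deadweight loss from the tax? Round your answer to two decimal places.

1.04

Without the tax, 50 - 6Q = 39 + 6Q so Q* = 0.9167 and P* = 44.5.
With the tax, sellers need 5 more per unit: 50 - 6Q = 39 + 6Q + 5, so Q_t = 0.5. Buyers pay P_b = 47; sellers receive P_s = P_b - 5 = 42.
Deadweight loss is the triangle between the curves from Q_t to Q*: (1/2)(0.9167 - 0.5)(5) = 1.0417.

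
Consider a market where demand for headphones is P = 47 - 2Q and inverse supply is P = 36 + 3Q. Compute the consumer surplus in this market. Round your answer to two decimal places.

Setting demand equal to supply, 11 = 5Q, so Q* = 2.2 and P* = 42.6.
Consumer surplus is the triangle under demand above P*: (1/2)(2.2)(47 - 42.6) = (1/2)(2.2)(4.4) = 4.84.

4.84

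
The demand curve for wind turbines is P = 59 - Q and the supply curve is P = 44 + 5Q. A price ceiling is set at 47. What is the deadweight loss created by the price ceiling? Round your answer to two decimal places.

Free-market equilibrium: 59 - Q = 44 + 5Q gives Q* = 2.5, P* = 56.5.
At P = 47, sellers supply (47 - 44)/5 = 0.6 while buyers want more, so the quantity traded is 0.6 at price 47.
At Q = 0.6 the demand price is 58.4 and the supply price is 47. Deadweight loss is the triangle between the curves from 0.6 to 2.5: (1/2)(58.4 - 47)(2.5 - 0.6) = 10.83.

10.83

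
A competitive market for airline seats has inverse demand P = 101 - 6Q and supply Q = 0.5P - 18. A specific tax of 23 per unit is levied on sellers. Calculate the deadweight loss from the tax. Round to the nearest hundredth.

33.06

Rewriting supply in inverse form: P = 36 + 2Q.
Pre-tax equilibrium: 101 - 6Q = 36 + 2Q gives Q* = 8.125, P* = 52.25.
With the tax, sellers need 23 more per unit: 101 - 6Q = 36 + 2Q + 23, so Q_t = 5.25. Buyers pay P_b = 69.5; sellers receive P_s = P_b - 23 = 46.5.
The welfare triangle lost has base Q* - Q_t = 2.875 and height t = 23, so DWL = (1/2)(2.875)(23) = 33.0625.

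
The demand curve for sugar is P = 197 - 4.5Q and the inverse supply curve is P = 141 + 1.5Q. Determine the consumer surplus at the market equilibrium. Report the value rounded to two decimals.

Set 197 - 4.5Q = 141 + 1.5Q, which gives 56 = 6Q, so Q* = 9.3333 and P* = 197 - 4.5(9.3333) = 155.
Consumer surplus is the triangle under demand above P*: (1/2)(9.3333)(197 - 155) = (1/2)(9.3333)(42) = 196.

196.00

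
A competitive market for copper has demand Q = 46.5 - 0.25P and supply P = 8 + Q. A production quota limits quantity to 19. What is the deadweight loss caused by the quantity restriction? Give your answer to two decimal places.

688.90

Rewriting demand in inverse form: P = 186 - 4Q.
Unrestricted equilibrium: Q* = (186 - 8)/(4 + 1) = 35.6.
At Q = 19 the demand price is 186 - 4(19) = 110 and the supply price is 8 + (19) = 27.
DWL = (1/2)(gap between curves at 19) x (Q* - 19) = (1/2)(83)(16.6) = 688.9.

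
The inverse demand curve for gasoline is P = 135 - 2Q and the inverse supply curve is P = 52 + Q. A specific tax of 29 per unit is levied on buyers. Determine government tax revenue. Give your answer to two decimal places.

Pre-tax equilibrium: 135 - 2Q = 52 + Q gives Q* = 27.6667, P* = 79.6667.
A tax on buyers shifts demand down by 29: (135 - 29) - 2Q = 52 + Q, so Q_t = 18. Buyers pay P_b = 99; sellers receive P_s = P_b - 29 = 70.
Tax revenue = t x Q_t = 29 x 18 = 522.

522.00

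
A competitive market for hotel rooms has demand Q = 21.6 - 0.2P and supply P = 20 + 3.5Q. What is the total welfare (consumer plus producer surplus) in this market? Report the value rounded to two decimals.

455.53

Rewriting demand in inverse form: P = 108 - 5Q.
Equilibrium: 108 - 5Q = 20 + 3.5Q, so Q* = 10.3529 and P* = 56.2353.
CS = (1/2)(10.3529)(51.7647) = 267.9585 and PS = (1/2)(10.3529)(36.2353) = 187.5709, so total surplus = 455.5294.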